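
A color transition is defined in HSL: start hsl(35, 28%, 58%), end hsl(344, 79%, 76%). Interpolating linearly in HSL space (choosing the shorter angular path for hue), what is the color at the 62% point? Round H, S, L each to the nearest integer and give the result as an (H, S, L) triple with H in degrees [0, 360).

(3, 60, 69)

Hue: 344 − 35 = 309°, but |309| > 180 so the shorter arc goes the other way: Δh = 309 − 360 = -51°.
H = 35 + 0.62 × (-51) = 3.38 → 3°
S = 28 + 0.62 × (79 − 28) = 59.62 → 60%
L = 58 + 0.62 × (76 − 58) = 69.16 → 69%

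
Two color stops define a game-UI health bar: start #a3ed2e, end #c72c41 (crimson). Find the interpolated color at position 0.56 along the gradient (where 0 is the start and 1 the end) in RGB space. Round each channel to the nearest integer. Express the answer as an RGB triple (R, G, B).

(183, 129, 57)

#a3ed2e → (163, 237, 46); #c72c41 → (199, 44, 65).
R = 163 + 0.56 × (199 − 163) = 163 + 0.56 × 36 = 183.16 → 183
G = 237 + 0.56 × (44 − 237) = 237 + 0.56 × -193 = 128.92 → 129
B = 46 + 0.56 × (65 − 46) = 46 + 0.56 × 19 = 56.64 → 57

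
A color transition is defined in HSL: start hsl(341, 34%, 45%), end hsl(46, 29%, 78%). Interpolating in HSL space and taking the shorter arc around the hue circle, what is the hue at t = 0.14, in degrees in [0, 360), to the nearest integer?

Hue: 46 − 341 = -295°, but |-295| > 180 so the shorter arc goes the other way: Δh = -295 + 360 = 65°.
H = 341 + 0.14 × (65) = 350.1 → 350°

350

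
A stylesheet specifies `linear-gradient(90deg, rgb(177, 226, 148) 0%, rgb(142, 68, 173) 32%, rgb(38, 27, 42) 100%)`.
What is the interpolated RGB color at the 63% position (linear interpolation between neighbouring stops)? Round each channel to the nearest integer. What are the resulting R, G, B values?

63% lies between the 32% and 100% stops, so the local fraction is t = (63 − 32)/(100 − 32) = 31/68 ≈ 0.4559.
R = 142 + 0.4559 × (38 − 142) = 94.586 → 95
G = 68 + 0.4559 × (27 − 68) = 49.308 → 49
B = 173 + 0.4559 × (42 − 173) = 113.277 → 113

(95, 49, 113)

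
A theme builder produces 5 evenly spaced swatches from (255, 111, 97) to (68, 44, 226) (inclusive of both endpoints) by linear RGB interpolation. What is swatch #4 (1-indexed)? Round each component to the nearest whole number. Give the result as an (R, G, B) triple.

With 5 swatches and endpoints inclusive, swatch 4 sits at t = (4 − 1)/(5 − 1) = 3/4 ≈ 0.75.
R = 255 + 0.75 × (68 − 255) = 114.75 → 115
G = 111 + 0.75 × (44 − 111) = 60.75 → 61
B = 97 + 0.75 × (226 − 97) = 193.75 → 194

(115, 61, 194)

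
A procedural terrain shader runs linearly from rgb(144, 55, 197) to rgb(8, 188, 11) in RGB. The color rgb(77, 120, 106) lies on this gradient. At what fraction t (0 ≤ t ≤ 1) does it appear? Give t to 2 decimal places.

0.49

Invert the lerp on the B channel (largest span, 186): t = (106 − 197) / (11 − 197) = -91/-186 = 0.48925.
Check on R: (77 − 144)/(8 − 144) = 0.4926 ✓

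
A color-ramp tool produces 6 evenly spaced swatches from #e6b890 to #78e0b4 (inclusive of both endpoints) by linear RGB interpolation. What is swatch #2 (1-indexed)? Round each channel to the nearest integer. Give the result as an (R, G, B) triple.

(208, 192, 151)

With 6 swatches and endpoints inclusive, swatch 2 sits at t = (2 − 1)/(6 − 1) = 1/5 ≈ 0.2.
#e6b890 → (230, 184, 144); #78e0b4 → (120, 224, 180).
R = 230 + 0.2 × (120 − 230) = 208 → 208
G = 184 + 0.2 × (224 − 184) = 192 → 192
B = 144 + 0.2 × (180 − 144) = 151.2 → 151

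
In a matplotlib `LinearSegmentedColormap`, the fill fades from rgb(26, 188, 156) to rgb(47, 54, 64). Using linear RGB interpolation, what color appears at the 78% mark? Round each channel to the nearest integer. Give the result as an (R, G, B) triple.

78% corresponds to t = 0.78.
R = 26 + 0.78 × (47 − 26) = 26 + 0.78 × 21 = 42.38 → 42
G = 188 + 0.78 × (54 − 188) = 188 + 0.78 × -134 = 83.48 → 83
B = 156 + 0.78 × (64 − 156) = 156 + 0.78 × -92 = 84.24 → 84

(42, 83, 84)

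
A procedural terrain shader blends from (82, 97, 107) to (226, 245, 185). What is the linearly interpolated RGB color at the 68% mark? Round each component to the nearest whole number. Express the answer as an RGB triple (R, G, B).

68% corresponds to t = 0.68.
R = 82 + 0.68 × (226 − 82) = 82 + 0.68 × 144 = 179.92 → 180
G = 97 + 0.68 × (245 − 97) = 97 + 0.68 × 148 = 197.64 → 198
B = 107 + 0.68 × (185 − 107) = 107 + 0.68 × 78 = 160.04 → 160

(180, 198, 160)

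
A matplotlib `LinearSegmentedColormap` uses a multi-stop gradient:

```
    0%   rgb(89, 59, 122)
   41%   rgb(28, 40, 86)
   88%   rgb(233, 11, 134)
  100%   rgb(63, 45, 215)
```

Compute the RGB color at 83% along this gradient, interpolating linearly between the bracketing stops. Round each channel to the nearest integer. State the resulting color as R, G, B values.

(211, 14, 129)

83% lies between the 41% and 88% stops, so the local fraction is t = (83 − 41)/(88 − 41) = 42/47 ≈ 0.8936.
R = 28 + 0.8936 × (233 − 28) = 211.188 → 211
G = 40 + 0.8936 × (11 − 40) = 14.086 → 14
B = 86 + 0.8936 × (134 − 86) = 128.893 → 129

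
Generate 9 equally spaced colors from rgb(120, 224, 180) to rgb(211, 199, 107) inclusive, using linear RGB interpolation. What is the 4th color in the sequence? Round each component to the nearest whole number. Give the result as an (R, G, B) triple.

With 9 swatches and endpoints inclusive, swatch 4 sits at t = (4 − 1)/(9 − 1) = 3/8 ≈ 0.375.
R = 120 + 0.375 × (211 − 120) = 154.125 → 154
G = 224 + 0.375 × (199 − 224) = 214.625 → 215
B = 180 + 0.375 × (107 − 180) = 152.625 → 153

(154, 215, 153)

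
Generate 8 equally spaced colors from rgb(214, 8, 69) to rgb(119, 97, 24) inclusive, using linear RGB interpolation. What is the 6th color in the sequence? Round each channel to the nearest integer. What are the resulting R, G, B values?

(146, 72, 37)

With 8 swatches and endpoints inclusive, swatch 6 sits at t = (6 − 1)/(8 − 1) = 5/7 ≈ 0.7143.
R = 214 + 0.7143 × (119 − 214) = 146.142 → 146
G = 8 + 0.7143 × (97 − 8) = 71.573 → 72
B = 69 + 0.7143 × (24 − 69) = 36.856 → 37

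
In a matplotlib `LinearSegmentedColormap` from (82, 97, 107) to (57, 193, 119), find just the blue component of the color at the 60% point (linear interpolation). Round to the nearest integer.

114

B = 107 + 0.6 × (119 − 107) = 114.2 → 114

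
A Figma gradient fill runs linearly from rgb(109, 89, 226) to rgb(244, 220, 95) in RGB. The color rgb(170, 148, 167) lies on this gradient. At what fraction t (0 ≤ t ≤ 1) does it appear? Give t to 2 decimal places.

Invert the lerp on the R channel (largest span, 135): t = (170 − 109) / (244 − 109) = 61/135 = 0.45185.
Check on G: (148 − 89)/(220 − 89) = 0.4504 ✓

0.45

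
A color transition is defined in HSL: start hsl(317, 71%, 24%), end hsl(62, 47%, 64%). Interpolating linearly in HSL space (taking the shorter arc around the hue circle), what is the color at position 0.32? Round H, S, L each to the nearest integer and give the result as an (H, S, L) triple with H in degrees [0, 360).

Hue: 62 − 317 = -255°, but |-255| > 180 so the shorter arc goes the other way: Δh = -255 + 360 = 105°.
H = 317 + 0.32 × (105) = 350.6 → 351°
S = 71 + 0.32 × (47 − 71) = 63.32 → 63%
L = 24 + 0.32 × (64 − 24) = 36.8 → 37%

(351, 63, 37)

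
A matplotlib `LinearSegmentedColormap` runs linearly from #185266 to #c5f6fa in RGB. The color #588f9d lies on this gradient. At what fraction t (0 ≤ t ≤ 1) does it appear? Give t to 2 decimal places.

Invert the lerp on the R channel (largest span, 173): t = (88 − 24) / (197 − 24) = 64/173 = 0.36994.
Check on G: (143 − 82)/(246 − 82) = 0.372 ✓

0.37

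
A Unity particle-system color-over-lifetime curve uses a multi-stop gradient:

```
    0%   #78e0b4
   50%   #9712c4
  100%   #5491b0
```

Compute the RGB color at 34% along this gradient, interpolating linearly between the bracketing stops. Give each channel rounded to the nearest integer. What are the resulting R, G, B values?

(141, 84, 191)

34% lies between the 0% and 50% stops, so the local fraction is t = (34 − 0)/(50 − 0) = 34/50 ≈ 0.68.
#78e0b4 → (120, 224, 180); #9712c4 → (151, 18, 196).
R = 120 + 0.68 × (151 − 120) = 141.08 → 141
G = 224 + 0.68 × (18 − 224) = 83.92 → 84
B = 180 + 0.68 × (196 − 180) = 190.88 → 191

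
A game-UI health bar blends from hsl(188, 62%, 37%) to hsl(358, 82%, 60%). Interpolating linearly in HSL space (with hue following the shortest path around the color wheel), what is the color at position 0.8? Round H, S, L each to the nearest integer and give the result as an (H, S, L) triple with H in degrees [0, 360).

(324, 78, 55)

Hue arc: Δh = 358 − 188 = 170° (|Δh| ≤ 180, already the shorter path).
H = 188 + 0.8 × (170) = 324 → 324°
S = 62 + 0.8 × (82 − 62) = 78 → 78%
L = 37 + 0.8 × (60 − 37) = 55.4 → 55%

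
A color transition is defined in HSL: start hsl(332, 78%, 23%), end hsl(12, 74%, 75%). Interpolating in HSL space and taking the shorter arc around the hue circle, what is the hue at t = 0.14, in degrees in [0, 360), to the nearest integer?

338

Hue: 12 − 332 = -320°, but |-320| > 180 so the shorter arc goes the other way: Δh = -320 + 360 = 40°.
H = 332 + 0.14 × (40) = 337.6 → 338°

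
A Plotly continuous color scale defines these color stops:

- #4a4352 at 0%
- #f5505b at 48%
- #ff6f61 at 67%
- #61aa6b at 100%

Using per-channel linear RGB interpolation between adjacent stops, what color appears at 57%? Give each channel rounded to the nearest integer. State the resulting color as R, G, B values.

(250, 95, 94)

57% lies between the 48% and 67% stops, so the local fraction is t = (57 − 48)/(67 − 48) = 9/19 ≈ 0.4737.
#f5505b → (245, 80, 91); #ff6f61 → (255, 111, 97).
R = 245 + 0.4737 × (255 − 245) = 249.737 → 250
G = 80 + 0.4737 × (111 − 80) = 94.685 → 95
B = 91 + 0.4737 × (97 − 91) = 93.842 → 94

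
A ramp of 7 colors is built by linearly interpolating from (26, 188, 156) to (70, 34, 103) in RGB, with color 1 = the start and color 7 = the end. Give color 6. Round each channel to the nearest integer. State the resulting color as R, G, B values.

(63, 60, 112)

With 7 swatches and endpoints inclusive, swatch 6 sits at t = (6 − 1)/(7 − 1) = 5/6 ≈ 0.8333.
R = 26 + 0.8333 × (70 − 26) = 62.665 → 63
G = 188 + 0.8333 × (34 − 188) = 59.672 → 60
B = 156 + 0.8333 × (103 − 156) = 111.835 → 112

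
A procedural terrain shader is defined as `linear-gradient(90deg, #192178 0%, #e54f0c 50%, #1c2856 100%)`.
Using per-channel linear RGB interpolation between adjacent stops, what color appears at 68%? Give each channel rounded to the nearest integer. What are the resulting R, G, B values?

(157, 65, 39)

68% lies between the 50% and 100% stops, so the local fraction is t = (68 − 50)/(100 − 50) = 18/50 ≈ 0.36.
#e54f0c → (229, 79, 12); #1c2856 → (28, 40, 86).
R = 229 + 0.36 × (28 − 229) = 156.64 → 157
G = 79 + 0.36 × (40 − 79) = 64.96 → 65
B = 12 + 0.36 × (86 − 12) = 38.64 → 39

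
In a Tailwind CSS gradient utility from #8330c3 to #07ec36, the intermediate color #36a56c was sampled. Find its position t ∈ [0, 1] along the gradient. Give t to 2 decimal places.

Invert the lerp on the G channel (largest span, 188): t = (165 − 48) / (236 − 48) = 117/188 = 0.62234.
Check on R: (54 − 131)/(7 − 131) = 0.621 ✓

0.62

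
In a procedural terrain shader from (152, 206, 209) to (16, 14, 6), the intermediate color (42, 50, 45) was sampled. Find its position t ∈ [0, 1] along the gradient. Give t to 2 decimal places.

Invert the lerp on the B channel (largest span, 203): t = (45 − 209) / (6 − 209) = -164/-203 = 0.80788.
Check on R: (42 − 152)/(16 − 152) = 0.8088 ✓

0.81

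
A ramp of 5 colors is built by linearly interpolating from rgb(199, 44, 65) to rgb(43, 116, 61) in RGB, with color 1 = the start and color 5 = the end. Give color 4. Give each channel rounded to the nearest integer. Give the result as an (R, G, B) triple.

With 5 swatches and endpoints inclusive, swatch 4 sits at t = (4 − 1)/(5 − 1) = 3/4 ≈ 0.75.
R = 199 + 0.75 × (43 − 199) = 82 → 82
G = 44 + 0.75 × (116 − 44) = 98 → 98
B = 65 + 0.75 × (61 − 65) = 62 → 62

(82, 98, 62)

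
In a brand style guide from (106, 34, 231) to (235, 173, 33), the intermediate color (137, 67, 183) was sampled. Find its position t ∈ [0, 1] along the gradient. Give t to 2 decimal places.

0.24

Invert the lerp on the B channel (largest span, 198): t = (183 − 231) / (33 − 231) = -48/-198 = 0.24242.
Check on R: (137 − 106)/(235 − 106) = 0.2403 ✓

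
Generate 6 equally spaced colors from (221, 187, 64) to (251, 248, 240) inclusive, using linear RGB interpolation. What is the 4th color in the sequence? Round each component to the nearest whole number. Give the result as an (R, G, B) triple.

With 6 swatches and endpoints inclusive, swatch 4 sits at t = (4 − 1)/(6 − 1) = 3/5 ≈ 0.6.
R = 221 + 0.6 × (251 − 221) = 239 → 239
G = 187 + 0.6 × (248 − 187) = 223.6 → 224
B = 64 + 0.6 × (240 − 64) = 169.6 → 170

(239, 224, 170)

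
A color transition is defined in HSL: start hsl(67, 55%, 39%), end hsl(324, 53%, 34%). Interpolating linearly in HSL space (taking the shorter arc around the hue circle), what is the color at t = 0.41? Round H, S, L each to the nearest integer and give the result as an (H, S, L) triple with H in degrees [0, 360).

Hue: 324 − 67 = 257°, but |257| > 180 so the shorter arc goes the other way: Δh = 257 − 360 = -103°.
H = 67 + 0.41 × (-103) = 24.77 → 25°
S = 55 + 0.41 × (53 − 55) = 54.18 → 54%
L = 39 + 0.41 × (34 − 39) = 36.95 → 37%

(25, 54, 37)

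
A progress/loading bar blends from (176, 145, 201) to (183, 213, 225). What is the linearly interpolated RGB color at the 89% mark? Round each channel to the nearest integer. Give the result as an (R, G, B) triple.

89% corresponds to t = 0.89.
R = 176 + 0.89 × (183 − 176) = 176 + 0.89 × 7 = 182.23 → 182
G = 145 + 0.89 × (213 − 145) = 145 + 0.89 × 68 = 205.52 → 206
B = 201 + 0.89 × (225 − 201) = 201 + 0.89 × 24 = 222.36 → 222
So the blended color is (182, 206, 222), about #b6cede.

(182, 206, 222)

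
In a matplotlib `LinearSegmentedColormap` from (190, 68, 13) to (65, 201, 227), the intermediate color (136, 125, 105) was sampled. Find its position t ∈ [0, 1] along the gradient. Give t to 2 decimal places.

0.43

Invert the lerp on the B channel (largest span, 214): t = (105 − 13) / (227 − 13) = 92/214 = 0.42991.
Check on R: (136 − 190)/(65 − 190) = 0.432 ✓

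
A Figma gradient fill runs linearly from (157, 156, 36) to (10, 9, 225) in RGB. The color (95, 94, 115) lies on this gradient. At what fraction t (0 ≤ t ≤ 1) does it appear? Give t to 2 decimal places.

0.42

Invert the lerp on the B channel (largest span, 189): t = (115 − 36) / (225 − 36) = 79/189 = 0.41799.
Check on R: (95 − 157)/(10 − 157) = 0.4218 ✓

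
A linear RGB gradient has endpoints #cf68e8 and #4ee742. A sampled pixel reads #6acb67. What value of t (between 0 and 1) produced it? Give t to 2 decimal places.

Invert the lerp on the B channel (largest span, 166): t = (103 − 232) / (66 − 232) = -129/-166 = 0.77711.
Check on R: (106 − 207)/(78 − 207) = 0.7829 ✓

0.78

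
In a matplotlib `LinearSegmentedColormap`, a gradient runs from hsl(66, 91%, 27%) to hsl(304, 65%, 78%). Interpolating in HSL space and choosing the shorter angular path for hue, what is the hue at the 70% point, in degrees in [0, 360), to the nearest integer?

Hue: 304 − 66 = 238°, but |238| > 180 so the shorter arc goes the other way: Δh = 238 − 360 = -122°.
H = 66 + 0.7 × (-122) = -19.4 → -19 → -19 mod 360 = 341°

341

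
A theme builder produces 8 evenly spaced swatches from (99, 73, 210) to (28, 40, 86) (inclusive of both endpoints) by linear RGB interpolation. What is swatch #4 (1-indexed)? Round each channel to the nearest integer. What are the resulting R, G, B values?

With 8 swatches and endpoints inclusive, swatch 4 sits at t = (4 − 1)/(8 − 1) = 3/7 ≈ 0.4286.
R = 99 + 0.4286 × (28 − 99) = 68.569 → 69
G = 73 + 0.4286 × (40 − 73) = 58.856 → 59
B = 210 + 0.4286 × (86 − 210) = 156.854 → 157

(69, 59, 157)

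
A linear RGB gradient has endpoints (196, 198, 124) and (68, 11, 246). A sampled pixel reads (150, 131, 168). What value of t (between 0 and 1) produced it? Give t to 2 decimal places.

0.36

Invert the lerp on the G channel (largest span, 187): t = (131 − 198) / (11 − 198) = -67/-187 = 0.35829.
Check on R: (150 − 196)/(68 − 196) = 0.3594 ✓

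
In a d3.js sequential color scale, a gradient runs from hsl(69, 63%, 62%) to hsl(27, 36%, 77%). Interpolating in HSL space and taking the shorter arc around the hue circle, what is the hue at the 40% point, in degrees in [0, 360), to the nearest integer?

Hue arc: Δh = 27 − 69 = -42° (|Δh| ≤ 180, already the shorter path).
H = 69 + 0.4 × (-42) = 52.2 → 52°

52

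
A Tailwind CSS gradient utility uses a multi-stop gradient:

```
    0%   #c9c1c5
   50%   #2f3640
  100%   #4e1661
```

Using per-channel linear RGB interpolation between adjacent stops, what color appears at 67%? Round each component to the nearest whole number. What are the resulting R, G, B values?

67% lies between the 50% and 100% stops, so the local fraction is t = (67 − 50)/(100 − 50) = 17/50 ≈ 0.34.
#2f3640 → (47, 54, 64); #4e1661 → (78, 22, 97).
R = 47 + 0.34 × (78 − 47) = 57.54 → 58
G = 54 + 0.34 × (22 − 54) = 43.12 → 43
B = 64 + 0.34 × (97 − 64) = 75.22 → 75

(58, 43, 75)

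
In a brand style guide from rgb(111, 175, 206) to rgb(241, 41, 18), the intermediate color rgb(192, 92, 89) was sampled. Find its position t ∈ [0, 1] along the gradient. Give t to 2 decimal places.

Invert the lerp on the B channel (largest span, 188): t = (89 − 206) / (18 − 206) = -117/-188 = 0.62234.
Check on R: (192 − 111)/(241 − 111) = 0.6231 ✓

0.62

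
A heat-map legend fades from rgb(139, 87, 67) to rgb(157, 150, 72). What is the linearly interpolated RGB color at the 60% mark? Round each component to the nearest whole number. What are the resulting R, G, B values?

(150, 125, 70)

60% corresponds to t = 0.6.
R = 139 + 0.6 × (157 − 139) = 139 + 0.6 × 18 = 149.8 → 150
G = 87 + 0.6 × (150 − 87) = 87 + 0.6 × 63 = 124.8 → 125
B = 67 + 0.6 × (72 − 67) = 67 + 0.6 × 5 = 70 → 70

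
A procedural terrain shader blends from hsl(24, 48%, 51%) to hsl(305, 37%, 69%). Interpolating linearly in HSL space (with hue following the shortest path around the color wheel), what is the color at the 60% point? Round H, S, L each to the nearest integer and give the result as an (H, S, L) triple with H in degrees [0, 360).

Hue: 305 − 24 = 281°, but |281| > 180 so the shorter arc goes the other way: Δh = 281 − 360 = -79°.
H = 24 + 0.6 × (-79) = -23.4 → -23 → -23 mod 360 = 337°
S = 48 + 0.6 × (37 − 48) = 41.4 → 41%
L = 51 + 0.6 × (69 − 51) = 61.8 → 62%

(337, 41, 62)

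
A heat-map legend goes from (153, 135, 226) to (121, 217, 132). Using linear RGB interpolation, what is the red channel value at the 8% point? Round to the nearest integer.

150

R = 153 + 0.08 × (121 − 153) = 150.44 → 150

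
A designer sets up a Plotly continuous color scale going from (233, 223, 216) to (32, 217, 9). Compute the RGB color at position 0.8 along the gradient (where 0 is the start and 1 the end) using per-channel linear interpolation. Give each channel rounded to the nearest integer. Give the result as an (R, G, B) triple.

(72, 218, 50)

R = 233 + 0.8 × (32 − 233) = 233 + 0.8 × -201 = 72.2 → 72
G = 223 + 0.8 × (217 − 223) = 223 + 0.8 × -6 = 218.2 → 218
B = 216 + 0.8 × (9 − 216) = 216 + 0.8 × -207 = 50.4 → 50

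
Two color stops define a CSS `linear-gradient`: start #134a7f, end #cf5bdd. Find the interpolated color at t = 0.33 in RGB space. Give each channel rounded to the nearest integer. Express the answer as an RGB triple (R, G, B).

#134a7f → (19, 74, 127); #cf5bdd → (207, 91, 221).
R = 19 + 0.33 × (207 − 19) = 19 + 0.33 × 188 = 81.04 → 81
G = 74 + 0.33 × (91 − 74) = 74 + 0.33 × 17 = 79.61 → 80
B = 127 + 0.33 × (221 − 127) = 127 + 0.33 × 94 = 158.02 → 158
So the blended color is (81, 80, 158), about #51509e.

(81, 80, 158)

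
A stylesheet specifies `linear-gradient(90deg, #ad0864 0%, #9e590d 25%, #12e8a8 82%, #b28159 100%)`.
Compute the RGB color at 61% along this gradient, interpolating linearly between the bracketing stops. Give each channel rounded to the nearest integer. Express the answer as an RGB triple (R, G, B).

61% lies between the 25% and 82% stops, so the local fraction is t = (61 − 25)/(82 − 25) = 36/57 ≈ 0.6316.
#9e590d → (158, 89, 13); #12e8a8 → (18, 232, 168).
R = 158 + 0.6316 × (18 − 158) = 69.576 → 70
G = 89 + 0.6316 × (232 − 89) = 179.319 → 179
B = 13 + 0.6316 × (168 − 13) = 110.898 → 111

(70, 179, 111)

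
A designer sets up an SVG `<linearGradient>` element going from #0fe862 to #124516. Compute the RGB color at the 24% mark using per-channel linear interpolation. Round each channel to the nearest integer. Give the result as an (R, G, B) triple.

(16, 193, 80)

#0fe862 → (15, 232, 98); #124516 → (18, 69, 22).
24% corresponds to t = 0.24.
R = 15 + 0.24 × (18 − 15) = 15 + 0.24 × 3 = 15.72 → 16
G = 232 + 0.24 × (69 − 232) = 232 + 0.24 × -163 = 192.88 → 193
B = 98 + 0.24 × (22 − 98) = 98 + 0.24 × -76 = 79.76 → 80
So the blended color is (16, 193, 80), about #10c150.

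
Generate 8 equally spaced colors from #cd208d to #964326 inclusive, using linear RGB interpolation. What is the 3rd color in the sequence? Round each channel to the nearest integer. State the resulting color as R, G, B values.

(189, 42, 112)

With 8 swatches and endpoints inclusive, swatch 3 sits at t = (3 − 1)/(8 − 1) = 2/7 ≈ 0.2857.
#cd208d → (205, 32, 141); #964326 → (150, 67, 38).
R = 205 + 0.2857 × (150 − 205) = 189.286 → 189
G = 32 + 0.2857 × (67 − 32) = 41.999 → 42
B = 141 + 0.2857 × (38 − 141) = 111.573 → 112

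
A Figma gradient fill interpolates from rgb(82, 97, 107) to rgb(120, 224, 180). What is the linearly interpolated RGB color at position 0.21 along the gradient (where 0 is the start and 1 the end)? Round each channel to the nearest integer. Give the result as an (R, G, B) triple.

(90, 124, 122)

R = 82 + 0.21 × (120 − 82) = 82 + 0.21 × 38 = 89.98 → 90
G = 97 + 0.21 × (224 − 97) = 97 + 0.21 × 127 = 123.67 → 124
B = 107 + 0.21 × (180 − 107) = 107 + 0.21 × 73 = 122.33 → 122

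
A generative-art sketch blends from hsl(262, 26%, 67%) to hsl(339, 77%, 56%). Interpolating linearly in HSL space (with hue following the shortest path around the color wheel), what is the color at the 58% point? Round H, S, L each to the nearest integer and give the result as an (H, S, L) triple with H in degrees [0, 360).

Hue arc: Δh = 339 − 262 = 77° (|Δh| ≤ 180, already the shorter path).
H = 262 + 0.58 × (77) = 306.66 → 307°
S = 26 + 0.58 × (77 − 26) = 55.58 → 56%
L = 67 + 0.58 × (56 − 67) = 60.62 → 61%

(307, 56, 61)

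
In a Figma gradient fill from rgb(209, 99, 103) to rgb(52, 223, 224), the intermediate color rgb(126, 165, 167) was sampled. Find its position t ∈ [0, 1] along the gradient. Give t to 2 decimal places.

0.53

Invert the lerp on the R channel (largest span, 157): t = (126 − 209) / (52 − 209) = -83/-157 = 0.52866.
Check on G: (165 − 99)/(223 − 99) = 0.5323 ✓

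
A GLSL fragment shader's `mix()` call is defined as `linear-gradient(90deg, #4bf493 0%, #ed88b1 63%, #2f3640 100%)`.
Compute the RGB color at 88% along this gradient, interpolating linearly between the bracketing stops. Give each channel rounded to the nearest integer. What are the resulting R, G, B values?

(109, 81, 101)

88% lies between the 63% and 100% stops, so the local fraction is t = (88 − 63)/(100 − 63) = 25/37 ≈ 0.6757.
#ed88b1 → (237, 136, 177); #2f3640 → (47, 54, 64).
R = 237 + 0.6757 × (47 − 237) = 108.617 → 109
G = 136 + 0.6757 × (54 − 136) = 80.593 → 81
B = 177 + 0.6757 × (64 − 177) = 100.646 → 101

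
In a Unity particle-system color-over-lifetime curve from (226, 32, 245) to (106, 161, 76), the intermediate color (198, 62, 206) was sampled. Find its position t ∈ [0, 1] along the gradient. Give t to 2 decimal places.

0.23

Invert the lerp on the B channel (largest span, 169): t = (206 − 245) / (76 − 245) = -39/-169 = 0.23077.
Check on R: (198 − 226)/(106 − 226) = 0.2333 ✓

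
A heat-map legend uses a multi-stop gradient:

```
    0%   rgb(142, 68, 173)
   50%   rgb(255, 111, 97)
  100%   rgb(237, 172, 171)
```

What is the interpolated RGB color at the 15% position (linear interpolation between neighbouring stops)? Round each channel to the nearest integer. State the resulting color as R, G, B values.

15% lies between the 0% and 50% stops, so the local fraction is t = (15 − 0)/(50 − 0) = 15/50 ≈ 0.3.
R = 142 + 0.3 × (255 − 142) = 175.9 → 176
G = 68 + 0.3 × (111 − 68) = 80.9 → 81
B = 173 + 0.3 × (97 − 173) = 150.2 → 150

(176, 81, 150)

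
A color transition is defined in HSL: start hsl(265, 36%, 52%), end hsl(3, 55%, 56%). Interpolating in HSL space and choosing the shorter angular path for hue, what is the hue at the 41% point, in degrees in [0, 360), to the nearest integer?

Hue: 3 − 265 = -262°, but |-262| > 180 so the shorter arc goes the other way: Δh = -262 + 360 = 98°.
H = 265 + 0.41 × (98) = 305.18 → 305°

305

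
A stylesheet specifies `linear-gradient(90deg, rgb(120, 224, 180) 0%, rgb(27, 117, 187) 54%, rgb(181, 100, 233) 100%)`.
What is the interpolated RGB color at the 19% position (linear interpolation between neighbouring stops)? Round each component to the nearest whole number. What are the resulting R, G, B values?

19% lies between the 0% and 54% stops, so the local fraction is t = (19 − 0)/(54 − 0) = 19/54 ≈ 0.3519.
R = 120 + 0.3519 × (27 − 120) = 87.273 → 87
G = 224 + 0.3519 × (117 − 224) = 186.347 → 186
B = 180 + 0.3519 × (187 − 180) = 182.463 → 182

(87, 186, 182)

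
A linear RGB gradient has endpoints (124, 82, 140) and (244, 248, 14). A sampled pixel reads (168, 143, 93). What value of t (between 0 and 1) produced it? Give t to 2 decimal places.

0.37

Invert the lerp on the G channel (largest span, 166): t = (143 − 82) / (248 − 82) = 61/166 = 0.36747.
Check on R: (168 − 124)/(244 − 124) = 0.3667 ✓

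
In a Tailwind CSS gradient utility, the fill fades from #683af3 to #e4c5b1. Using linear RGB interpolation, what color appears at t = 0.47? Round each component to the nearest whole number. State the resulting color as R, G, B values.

(162, 123, 212)

#683af3 → (104, 58, 243); #e4c5b1 → (228, 197, 177).
R = 104 + 0.47 × (228 − 104) = 104 + 0.47 × 124 = 162.28 → 162
G = 58 + 0.47 × (197 − 58) = 58 + 0.47 × 139 = 123.33 → 123
B = 243 + 0.47 × (177 − 243) = 243 + 0.47 × -66 = 211.98 → 212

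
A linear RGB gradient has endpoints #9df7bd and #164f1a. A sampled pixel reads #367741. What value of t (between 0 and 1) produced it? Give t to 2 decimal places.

0.76

Invert the lerp on the G channel (largest span, 168): t = (119 − 247) / (79 − 247) = -128/-168 = 0.7619.
Check on R: (54 − 157)/(22 − 157) = 0.763 ✓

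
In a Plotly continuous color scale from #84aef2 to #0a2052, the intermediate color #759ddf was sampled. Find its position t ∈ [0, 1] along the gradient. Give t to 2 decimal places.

Invert the lerp on the B channel (largest span, 160): t = (223 − 242) / (82 − 242) = -19/-160 = 0.11875.
Check on R: (117 − 132)/(10 − 132) = 0.123 ✓

0.12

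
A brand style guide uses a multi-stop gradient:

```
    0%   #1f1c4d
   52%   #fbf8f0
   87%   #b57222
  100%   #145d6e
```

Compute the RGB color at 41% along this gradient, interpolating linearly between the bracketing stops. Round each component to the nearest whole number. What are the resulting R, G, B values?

41% lies between the 0% and 52% stops, so the local fraction is t = (41 − 0)/(52 − 0) = 41/52 ≈ 0.7885.
#1f1c4d → (31, 28, 77); #fbf8f0 → (251, 248, 240).
R = 31 + 0.7885 × (251 − 31) = 204.47 → 204
G = 28 + 0.7885 × (248 − 28) = 201.47 → 201
B = 77 + 0.7885 × (240 − 77) = 205.525 → 206

(204, 201, 206)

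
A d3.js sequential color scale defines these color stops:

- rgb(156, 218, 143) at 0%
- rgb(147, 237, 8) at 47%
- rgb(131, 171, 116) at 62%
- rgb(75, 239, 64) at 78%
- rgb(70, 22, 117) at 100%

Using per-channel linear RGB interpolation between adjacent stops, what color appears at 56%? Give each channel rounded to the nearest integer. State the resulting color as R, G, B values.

56% lies between the 47% and 62% stops, so the local fraction is t = (56 − 47)/(62 − 47) = 9/15 ≈ 0.6.
R = 147 + 0.6 × (131 − 147) = 137.4 → 137
G = 237 + 0.6 × (171 − 237) = 197.4 → 197
B = 8 + 0.6 × (116 − 8) = 72.8 → 73

(137, 197, 73)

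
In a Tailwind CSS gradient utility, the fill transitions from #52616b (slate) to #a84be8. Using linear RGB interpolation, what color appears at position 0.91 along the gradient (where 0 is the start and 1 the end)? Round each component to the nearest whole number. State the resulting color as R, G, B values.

#52616b → (82, 97, 107); #a84be8 → (168, 75, 232).
R = 82 + 0.91 × (168 − 82) = 82 + 0.91 × 86 = 160.26 → 160
G = 97 + 0.91 × (75 − 97) = 97 + 0.91 × -22 = 76.98 → 77
B = 107 + 0.91 × (232 − 107) = 107 + 0.91 × 125 = 220.75 → 221
So the blended color is (160, 77, 221), about #a04ddd.

(160, 77, 221)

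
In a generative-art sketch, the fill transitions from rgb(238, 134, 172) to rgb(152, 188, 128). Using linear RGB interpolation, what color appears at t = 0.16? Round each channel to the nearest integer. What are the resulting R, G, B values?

R = 238 + 0.16 × (152 − 238) = 238 + 0.16 × -86 = 224.24 → 224
G = 134 + 0.16 × (188 − 134) = 134 + 0.16 × 54 = 142.64 → 143
B = 172 + 0.16 × (128 − 172) = 172 + 0.16 × -44 = 164.96 → 165

(224, 143, 165)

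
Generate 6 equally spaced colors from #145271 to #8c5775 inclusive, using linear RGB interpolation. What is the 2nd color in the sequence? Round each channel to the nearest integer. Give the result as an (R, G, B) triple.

With 6 swatches and endpoints inclusive, swatch 2 sits at t = (2 − 1)/(6 − 1) = 1/5 ≈ 0.2.
#145271 → (20, 82, 113); #8c5775 → (140, 87, 117).
R = 20 + 0.2 × (140 − 20) = 44 → 44
G = 82 + 0.2 × (87 − 82) = 83 → 83
B = 113 + 0.2 × (117 − 113) = 113.8 → 114

(44, 83, 114)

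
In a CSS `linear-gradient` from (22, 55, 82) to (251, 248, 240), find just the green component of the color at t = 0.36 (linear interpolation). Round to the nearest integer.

124

G = 55 + 0.36 × (248 − 55) = 124.48 → 124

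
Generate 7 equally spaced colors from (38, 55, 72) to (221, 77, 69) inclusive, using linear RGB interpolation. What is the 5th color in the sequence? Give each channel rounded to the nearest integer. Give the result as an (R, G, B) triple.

With 7 swatches and endpoints inclusive, swatch 5 sits at t = (5 − 1)/(7 − 1) = 4/6 ≈ 0.6667.
R = 38 + 0.6667 × (221 − 38) = 160.006 → 160
G = 55 + 0.6667 × (77 − 55) = 69.667 → 70
B = 72 + 0.6667 × (69 − 72) = 70 → 70

(160, 70, 70)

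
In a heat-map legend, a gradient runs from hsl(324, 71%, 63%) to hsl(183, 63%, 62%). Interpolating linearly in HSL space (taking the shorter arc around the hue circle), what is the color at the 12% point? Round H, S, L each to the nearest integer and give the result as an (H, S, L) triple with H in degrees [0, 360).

Hue arc: Δh = 183 − 324 = -141° (|Δh| ≤ 180, already the shorter path).
H = 324 + 0.12 × (-141) = 307.08 → 307°
S = 71 + 0.12 × (63 − 71) = 70.04 → 70%
L = 63 + 0.12 × (62 − 63) = 62.88 → 63%

(307, 70, 63)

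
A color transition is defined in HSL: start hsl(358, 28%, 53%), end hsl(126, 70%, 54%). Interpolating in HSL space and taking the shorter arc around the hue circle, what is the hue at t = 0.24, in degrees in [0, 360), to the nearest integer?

29

Hue: 126 − 358 = -232°, but |-232| > 180 so the shorter arc goes the other way: Δh = -232 + 360 = 128°.
H = 358 + 0.24 × (128) = 388.72 → 389 → 389 mod 360 = 29°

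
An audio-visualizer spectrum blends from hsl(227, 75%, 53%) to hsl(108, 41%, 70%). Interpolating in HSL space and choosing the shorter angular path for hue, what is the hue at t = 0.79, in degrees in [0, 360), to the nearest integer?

133

Hue arc: Δh = 108 − 227 = -119° (|Δh| ≤ 180, already the shorter path).
H = 227 + 0.79 × (-119) = 132.99 → 133°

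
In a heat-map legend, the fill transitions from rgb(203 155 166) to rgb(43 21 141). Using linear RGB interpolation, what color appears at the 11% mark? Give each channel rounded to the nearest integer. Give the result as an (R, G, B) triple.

(185, 140, 163)

11% corresponds to t = 0.11.
R = 203 + 0.11 × (43 − 203) = 203 + 0.11 × -160 = 185.4 → 185
G = 155 + 0.11 × (21 − 155) = 155 + 0.11 × -134 = 140.26 → 140
B = 166 + 0.11 × (141 − 166) = 166 + 0.11 × -25 = 163.25 → 163
So the blended color is (185, 140, 163), about #b98ca3.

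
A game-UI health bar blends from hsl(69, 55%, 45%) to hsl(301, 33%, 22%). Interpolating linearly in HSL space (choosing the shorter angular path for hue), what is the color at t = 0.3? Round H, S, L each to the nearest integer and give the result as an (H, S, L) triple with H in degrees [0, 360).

Hue: 301 − 69 = 232°, but |232| > 180 so the shorter arc goes the other way: Δh = 232 − 360 = -128°.
H = 69 + 0.3 × (-128) = 30.6 → 31°
S = 55 + 0.3 × (33 − 55) = 48.4 → 48%
L = 45 + 0.3 × (22 − 45) = 38.1 → 38%

(31, 48, 38)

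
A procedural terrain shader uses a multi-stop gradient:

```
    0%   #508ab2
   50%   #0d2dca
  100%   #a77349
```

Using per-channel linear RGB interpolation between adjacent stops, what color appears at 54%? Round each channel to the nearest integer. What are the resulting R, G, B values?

(25, 51, 192)

54% lies between the 50% and 100% stops, so the local fraction is t = (54 − 50)/(100 − 50) = 4/50 ≈ 0.08.
#0d2dca → (13, 45, 202); #a77349 → (167, 115, 73).
R = 13 + 0.08 × (167 − 13) = 25.32 → 25
G = 45 + 0.08 × (115 − 45) = 50.6 → 51
B = 202 + 0.08 × (73 − 202) = 191.68 → 192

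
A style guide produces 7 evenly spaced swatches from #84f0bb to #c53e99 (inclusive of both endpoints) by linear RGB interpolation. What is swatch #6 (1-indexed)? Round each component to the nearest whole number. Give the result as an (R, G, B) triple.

With 7 swatches and endpoints inclusive, swatch 6 sits at t = (6 − 1)/(7 − 1) = 5/6 ≈ 0.8333.
#84f0bb → (132, 240, 187); #c53e99 → (197, 62, 153).
R = 132 + 0.8333 × (197 − 132) = 186.165 → 186
G = 240 + 0.8333 × (62 − 240) = 91.673 → 92
B = 187 + 0.8333 × (153 − 187) = 158.668 → 159

(186, 92, 159)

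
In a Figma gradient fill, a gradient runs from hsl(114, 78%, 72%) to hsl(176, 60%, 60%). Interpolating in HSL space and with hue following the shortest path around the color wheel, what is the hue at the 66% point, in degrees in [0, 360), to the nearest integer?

155

Hue arc: Δh = 176 − 114 = 62° (|Δh| ≤ 180, already the shorter path).
H = 114 + 0.66 × (62) = 154.92 → 155°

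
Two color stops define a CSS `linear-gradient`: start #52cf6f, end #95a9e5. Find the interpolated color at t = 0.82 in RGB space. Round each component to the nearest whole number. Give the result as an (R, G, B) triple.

#52cf6f → (82, 207, 111); #95a9e5 → (149, 169, 229).
R = 82 + 0.82 × (149 − 82) = 82 + 0.82 × 67 = 136.94 → 137
G = 207 + 0.82 × (169 − 207) = 207 + 0.82 × -38 = 175.84 → 176
B = 111 + 0.82 × (229 − 111) = 111 + 0.82 × 118 = 207.76 → 208
So the blended color is (137, 176, 208), about #89b0d0.

(137, 176, 208)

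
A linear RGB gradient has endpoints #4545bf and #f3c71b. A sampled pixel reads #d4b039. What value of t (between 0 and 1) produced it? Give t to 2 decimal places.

Invert the lerp on the R channel (largest span, 174): t = (212 − 69) / (243 − 69) = 143/174 = 0.82184.
Check on G: (176 − 69)/(199 − 69) = 0.8231 ✓

0.82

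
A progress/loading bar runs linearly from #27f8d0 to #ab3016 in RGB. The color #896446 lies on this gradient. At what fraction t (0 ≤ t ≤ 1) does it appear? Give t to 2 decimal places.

0.74

Invert the lerp on the G channel (largest span, 200): t = (100 − 248) / (48 − 248) = -148/-200 = 0.74.
Check on R: (137 − 39)/(171 − 39) = 0.7424 ✓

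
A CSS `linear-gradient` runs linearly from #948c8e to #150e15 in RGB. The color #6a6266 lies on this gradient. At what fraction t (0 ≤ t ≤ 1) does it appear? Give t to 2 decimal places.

Invert the lerp on the R channel (largest span, 127): t = (106 − 148) / (21 − 148) = -42/-127 = 0.33071.
Check on G: (98 − 140)/(14 − 140) = 0.3333 ✓

0.33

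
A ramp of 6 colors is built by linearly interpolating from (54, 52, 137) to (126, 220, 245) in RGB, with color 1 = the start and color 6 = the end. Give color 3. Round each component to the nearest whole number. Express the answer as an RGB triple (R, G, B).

(83, 119, 180)

With 6 swatches and endpoints inclusive, swatch 3 sits at t = (3 − 1)/(6 − 1) = 2/5 ≈ 0.4.
R = 54 + 0.4 × (126 − 54) = 82.8 → 83
G = 52 + 0.4 × (220 − 52) = 119.2 → 119
B = 137 + 0.4 × (245 − 137) = 180.2 → 180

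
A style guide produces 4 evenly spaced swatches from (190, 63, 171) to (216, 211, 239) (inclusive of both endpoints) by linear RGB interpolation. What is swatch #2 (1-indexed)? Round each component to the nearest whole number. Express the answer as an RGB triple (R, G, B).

With 4 swatches and endpoints inclusive, swatch 2 sits at t = (2 − 1)/(4 − 1) = 1/3 ≈ 0.3333.
R = 190 + 0.3333 × (216 − 190) = 198.666 → 199
G = 63 + 0.3333 × (211 − 63) = 112.328 → 112
B = 171 + 0.3333 × (239 − 171) = 193.664 → 194

(199, 112, 194)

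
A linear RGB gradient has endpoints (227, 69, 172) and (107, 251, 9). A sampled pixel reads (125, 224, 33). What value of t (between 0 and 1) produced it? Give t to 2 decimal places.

Invert the lerp on the G channel (largest span, 182): t = (224 − 69) / (251 − 69) = 155/182 = 0.85165.
Check on R: (125 − 227)/(107 − 227) = 0.85 ✓

0.85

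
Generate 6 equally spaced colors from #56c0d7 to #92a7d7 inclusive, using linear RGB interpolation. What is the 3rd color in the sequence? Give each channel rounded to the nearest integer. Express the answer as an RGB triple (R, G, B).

With 6 swatches and endpoints inclusive, swatch 3 sits at t = (3 − 1)/(6 − 1) = 2/5 ≈ 0.4.
#56c0d7 → (86, 192, 215); #92a7d7 → (146, 167, 215).
R = 86 + 0.4 × (146 − 86) = 110 → 110
G = 192 + 0.4 × (167 − 192) = 182 → 182
B = 215 + 0.4 × (215 − 215) = 215 → 215

(110, 182, 215)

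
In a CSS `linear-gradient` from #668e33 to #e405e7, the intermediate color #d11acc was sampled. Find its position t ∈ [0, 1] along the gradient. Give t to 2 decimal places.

Invert the lerp on the B channel (largest span, 180): t = (204 − 51) / (231 − 51) = 153/180 = 0.85.
Check on R: (209 − 102)/(228 − 102) = 0.8492 ✓

0.85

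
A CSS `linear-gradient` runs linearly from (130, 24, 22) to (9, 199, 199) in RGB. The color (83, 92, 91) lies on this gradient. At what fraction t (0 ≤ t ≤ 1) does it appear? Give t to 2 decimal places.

0.39

Invert the lerp on the B channel (largest span, 177): t = (91 − 22) / (199 − 22) = 69/177 = 0.38983.
Check on R: (83 − 130)/(9 − 130) = 0.3884 ✓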